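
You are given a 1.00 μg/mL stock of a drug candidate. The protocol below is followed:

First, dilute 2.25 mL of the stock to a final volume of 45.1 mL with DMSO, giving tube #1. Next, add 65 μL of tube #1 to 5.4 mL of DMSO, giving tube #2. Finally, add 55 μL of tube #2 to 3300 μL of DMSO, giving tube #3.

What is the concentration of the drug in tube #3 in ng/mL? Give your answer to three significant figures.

0.00973 ng/mL

Step 1: 2.25 mL brought to 45.1 mL → factor 45.1/2.25 = 20.044
Step 2: 65 μL + 5.4 mL = 5465 μL total → factor 5465/65 = 84.077
Step 3: 55 μL + 3300 μL = 3355 μL total → factor 3355/55 = 61
Overall dilution factor = 20.044 × 84.077 × 61 = 1.028 × 10^5
Final = 1.00 μg/mL / 1.028 × 10^5 = 9.727 × 10^-6 μg/mL = 0.00973 ng/mL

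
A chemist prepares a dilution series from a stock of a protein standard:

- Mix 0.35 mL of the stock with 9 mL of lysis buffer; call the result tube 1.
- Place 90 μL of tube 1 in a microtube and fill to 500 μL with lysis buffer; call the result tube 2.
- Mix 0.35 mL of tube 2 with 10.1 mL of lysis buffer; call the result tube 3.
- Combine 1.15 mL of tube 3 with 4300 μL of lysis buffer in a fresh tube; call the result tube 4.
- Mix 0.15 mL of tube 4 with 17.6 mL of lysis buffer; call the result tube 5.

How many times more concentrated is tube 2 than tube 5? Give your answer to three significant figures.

Step 1: 0.35 mL + 9 mL = 9.35 mL total → factor 9.35/0.35 = 26.714
Step 2: 90 μL brought to 500 μL → factor 500/90 = 5.5556
Step 3: 0.35 mL + 10.1 mL = 10.45 mL total → factor 10.45/0.35 = 29.857
Step 4: 1.15 mL + 4300 μL = 5.45 mL total → factor 5.45/1.15 = 4.7391
Step 5: 0.15 mL + 17.6 mL = 17.75 mL total → factor 17.75/0.15 = 118.33
Dilution factor to tube 2 = 148.41; to tube 5 = 2.485 × 10^6
[tube 2]/[tube 5] = (factor to tube 5)/(factor to tube 2) = 2.485 × 10^6/148.41 = 1.67 × 10^4

1.67 × 10^4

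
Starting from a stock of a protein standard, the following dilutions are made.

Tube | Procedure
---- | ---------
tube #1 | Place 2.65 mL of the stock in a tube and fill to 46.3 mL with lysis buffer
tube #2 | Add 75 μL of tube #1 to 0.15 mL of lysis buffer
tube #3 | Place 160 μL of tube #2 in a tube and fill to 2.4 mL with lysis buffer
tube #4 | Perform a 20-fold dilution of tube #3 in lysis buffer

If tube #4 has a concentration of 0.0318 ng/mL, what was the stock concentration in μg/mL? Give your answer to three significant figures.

0.500 μg/mL

Step 1: 2.65 mL brought to 46.3 mL → factor 46.3/2.65 = 17.472
Step 2: 75 μL + 0.15 mL = 225 μL total → factor 225/75 = 3
Step 3: 160 μL brought to 2.4 mL → factor 2400/160 = 15
Step 4: 20-fold → factor 20
Overall dilution factor = 17.472 × 3 × 15 × 20 = 15725
Stock = 0.0318 ng/mL × 15725 = 500.0 ng/mL = 0.500 μg/mL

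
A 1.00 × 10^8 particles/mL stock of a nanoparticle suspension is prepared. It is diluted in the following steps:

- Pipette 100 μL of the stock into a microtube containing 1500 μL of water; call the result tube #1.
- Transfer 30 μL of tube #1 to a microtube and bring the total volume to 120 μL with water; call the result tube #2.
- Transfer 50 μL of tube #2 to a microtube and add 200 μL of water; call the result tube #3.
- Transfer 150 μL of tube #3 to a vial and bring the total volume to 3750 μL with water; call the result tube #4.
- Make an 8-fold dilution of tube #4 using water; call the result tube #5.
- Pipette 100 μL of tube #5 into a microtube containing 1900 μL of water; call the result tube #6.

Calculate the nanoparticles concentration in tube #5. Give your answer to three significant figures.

1.56 × 10^3 particles/mL

Step 1: 100 μL + 1500 μL = 1600 μL total → factor 1600/100 = 16
Step 2: 30 μL brought to 120 μL → factor 120/30 = 4
Step 3: 50 μL + 200 μL = 250 μL total → factor 250/50 = 5
Step 4: 150 μL brought to 3750 μL → factor 3750/150 = 25
Step 5: 8-fold → factor 8
Dilution factor through tube #5 = 16 × 4 × 5 × 25 × 8 = 64000
[tube #5] = 1.00 × 10^8 particles/mL / 64000 = 1.56 × 10^3 particles/mL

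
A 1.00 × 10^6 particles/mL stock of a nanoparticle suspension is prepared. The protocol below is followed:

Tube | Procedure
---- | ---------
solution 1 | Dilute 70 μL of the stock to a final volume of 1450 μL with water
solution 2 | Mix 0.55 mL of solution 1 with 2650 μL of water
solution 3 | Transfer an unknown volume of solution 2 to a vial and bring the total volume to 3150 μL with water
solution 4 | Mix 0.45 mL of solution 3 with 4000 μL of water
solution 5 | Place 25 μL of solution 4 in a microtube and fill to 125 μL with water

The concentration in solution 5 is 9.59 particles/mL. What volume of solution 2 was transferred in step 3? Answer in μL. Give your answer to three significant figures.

Step 1: 70 μL brought to 1450 μL → factor 1450/70 = 20.714
Step 2: 0.55 mL + 2650 μL = 3.2 mL total → factor 3.2/0.55 = 5.8182
Step 3: v brought to 3150 μL → factor = 3150 μL/v
Step 4: 0.45 mL + 4000 μL = 4.45 mL total → factor 4.45/0.45 = 9.8889
Step 5: 25 μL brought to 125 μL → factor 125/25 = 5
Product of known-step factors = 5959
Overall factor = 1.00 × 10^6 particles/mL / (9.59 particles/mL) = 1.0428 × 10^5
Step-3 factor = 1.0428 × 10^5 / 5959 = 17.499
v = 3150 μL / 17.499 = 180 μL

180 μL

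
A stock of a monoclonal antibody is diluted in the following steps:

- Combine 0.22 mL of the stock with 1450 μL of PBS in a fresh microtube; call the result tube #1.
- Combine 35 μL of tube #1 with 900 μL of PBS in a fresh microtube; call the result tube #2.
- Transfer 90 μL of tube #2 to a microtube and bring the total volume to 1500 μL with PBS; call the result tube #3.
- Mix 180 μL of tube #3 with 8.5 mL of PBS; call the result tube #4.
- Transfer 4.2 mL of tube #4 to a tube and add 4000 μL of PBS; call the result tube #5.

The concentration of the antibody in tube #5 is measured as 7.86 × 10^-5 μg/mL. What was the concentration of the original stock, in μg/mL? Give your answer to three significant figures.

25.0 μg/mL

Step 1: 0.22 mL + 1450 μL = 1.67 mL total → factor 1.67/0.22 = 7.5909
Step 2: 35 μL + 900 μL = 935 μL total → factor 935/35 = 26.714
Step 3: 90 μL brought to 1500 μL → factor 1500/90 = 16.667
Step 4: 180 μL + 8.5 mL = 8680 μL total → factor 8680/180 = 48.222
Step 5: 4.2 mL + 4000 μL = 8.2 mL total → factor 8.2/4.2 = 1.9524
Overall dilution factor = 7.5909 × 26.714 × 16.667 × 48.222 × 1.9524 = 3.182 × 10^5
Stock = 7.86 × 10^-5 μg/mL × 3.182 × 10^5 = 25.0 μg/mL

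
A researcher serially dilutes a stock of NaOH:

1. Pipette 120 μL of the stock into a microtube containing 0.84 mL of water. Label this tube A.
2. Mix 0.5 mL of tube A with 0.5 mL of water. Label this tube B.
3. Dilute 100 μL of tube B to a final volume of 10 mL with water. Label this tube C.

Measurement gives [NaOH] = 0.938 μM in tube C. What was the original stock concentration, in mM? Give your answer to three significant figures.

Step 1: 120 μL + 0.84 mL = 960 μL total → factor 960/120 = 8
Step 2: 0.5 mL + 0.5 mL = 1 mL total → factor 1/0.5 = 2
Step 3: 100 μL brought to 10 mL → factor 10000/100 = 100
Overall dilution factor = 8 × 2 × 100 = 1600
Stock = 0.938 μM × 1600 = 1501 μM = 1.50 mM

1.50 mM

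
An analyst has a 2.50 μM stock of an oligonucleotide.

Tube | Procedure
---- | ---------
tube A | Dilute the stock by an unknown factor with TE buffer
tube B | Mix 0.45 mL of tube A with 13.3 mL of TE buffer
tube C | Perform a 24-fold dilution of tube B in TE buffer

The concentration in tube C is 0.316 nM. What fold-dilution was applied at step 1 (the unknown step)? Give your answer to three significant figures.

Step 1: unknown factor x
Step 2: 0.45 mL + 13.3 mL = 13.75 mL total → factor 13.75/0.45 = 30.556
Step 3: 24-fold → factor 24
Product of known-step factors = 733.33
Overall factor = 2.50 μM / (0.316 nM) = 7911.4
x = 7911.4 / 733.33 = 10.8

10.8-fold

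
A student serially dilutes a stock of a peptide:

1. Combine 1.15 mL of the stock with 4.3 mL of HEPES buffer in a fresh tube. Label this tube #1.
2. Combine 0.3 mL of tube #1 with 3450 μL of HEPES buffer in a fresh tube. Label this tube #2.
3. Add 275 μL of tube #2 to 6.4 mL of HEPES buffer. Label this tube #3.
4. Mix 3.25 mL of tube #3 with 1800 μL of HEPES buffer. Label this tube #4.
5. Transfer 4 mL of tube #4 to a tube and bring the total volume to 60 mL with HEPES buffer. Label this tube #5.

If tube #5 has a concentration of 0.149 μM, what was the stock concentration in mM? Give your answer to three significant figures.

Step 1: 1.15 mL + 4.3 mL = 5.45 mL total → factor 5.45/1.15 = 4.7391
Step 2: 0.3 mL + 3450 μL = 3.75 mL total → factor 3.75/0.3 = 12.5
Step 3: 275 μL + 6.4 mL = 6675 μL total → factor 6675/275 = 24.273
Step 4: 3.25 mL + 1800 μL = 5.05 mL total → factor 5.05/3.25 = 1.5538
Step 5: 4 mL brought to 60 mL → factor 60/4 = 15
Overall dilution factor = 4.7391 × 12.5 × 24.273 × 1.5538 × 15 = 33514
Stock = 0.149 μM × 33514 = 4994 μM = 4.99 mM

4.99 mM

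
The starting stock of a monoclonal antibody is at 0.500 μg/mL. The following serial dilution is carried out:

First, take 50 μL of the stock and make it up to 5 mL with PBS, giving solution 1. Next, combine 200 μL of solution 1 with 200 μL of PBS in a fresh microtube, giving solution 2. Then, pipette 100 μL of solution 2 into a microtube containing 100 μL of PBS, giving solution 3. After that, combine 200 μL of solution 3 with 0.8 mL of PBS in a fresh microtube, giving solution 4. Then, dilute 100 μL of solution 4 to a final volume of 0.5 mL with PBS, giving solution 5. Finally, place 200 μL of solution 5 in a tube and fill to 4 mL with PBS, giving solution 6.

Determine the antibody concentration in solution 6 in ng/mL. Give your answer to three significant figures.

0.00250 ng/mL

Step 1: 50 μL brought to 5 mL → factor 5000/50 = 100
Step 2: 200 μL + 200 μL = 400 μL total → factor 400/200 = 2
Step 3: 100 μL + 100 μL = 200 μL total → factor 200/100 = 2
Step 4: 200 μL + 0.8 mL = 1000 μL total → factor 1000/200 = 5
Step 5: 100 μL brought to 0.5 mL → factor 500/100 = 5
Step 6: 200 μL brought to 4 mL → factor 4000/200 = 20
Overall dilution factor = 100 × 2 × 2 × 5 × 5 × 20 = 2 × 10^5
Final = 0.500 μg/mL / 2 × 10^5 = 2.500 × 10^-6 μg/mL = 0.00250 ng/mL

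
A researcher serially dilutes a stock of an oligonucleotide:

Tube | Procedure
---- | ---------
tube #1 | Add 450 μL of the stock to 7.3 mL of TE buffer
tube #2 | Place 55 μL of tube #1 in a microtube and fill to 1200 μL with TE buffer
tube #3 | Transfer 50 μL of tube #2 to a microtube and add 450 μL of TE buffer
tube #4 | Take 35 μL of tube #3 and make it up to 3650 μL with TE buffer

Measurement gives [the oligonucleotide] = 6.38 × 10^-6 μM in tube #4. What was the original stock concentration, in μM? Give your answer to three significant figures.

Step 1: 450 μL + 7.3 mL = 7750 μL total → factor 7750/450 = 17.222
Step 2: 55 μL brought to 1200 μL → factor 1200/55 = 21.818
Step 3: 50 μL + 450 μL = 500 μL total → factor 500/50 = 10
Step 4: 35 μL brought to 3650 μL → factor 3650/35 = 104.29
Overall dilution factor = 17.222 × 21.818 × 10 × 104.29 = 3.9186 × 10^5
Stock = 6.38 × 10^-6 μM × 3.9186 × 10^5 = 2.50 μM

2.50 μM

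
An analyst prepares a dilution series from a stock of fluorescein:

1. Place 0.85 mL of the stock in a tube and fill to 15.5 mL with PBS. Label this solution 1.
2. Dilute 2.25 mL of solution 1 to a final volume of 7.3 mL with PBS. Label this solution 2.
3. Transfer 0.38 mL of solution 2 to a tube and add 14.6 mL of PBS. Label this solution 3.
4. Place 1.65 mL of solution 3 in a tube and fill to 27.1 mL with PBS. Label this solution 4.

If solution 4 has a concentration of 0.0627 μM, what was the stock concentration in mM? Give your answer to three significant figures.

2.40 mM

Step 1: 0.85 mL brought to 15.5 mL → factor 15.5/0.85 = 18.235
Step 2: 2.25 mL brought to 7.3 mL → factor 7.3/2.25 = 3.2444
Step 3: 0.38 mL + 14.6 mL = 14.98 mL total → factor 14.98/0.38 = 39.421
Step 4: 1.65 mL brought to 27.1 mL → factor 27.1/1.65 = 16.424
Overall dilution factor = 18.235 × 3.2444 × 39.421 × 16.424 = 38306
Stock = 0.0627 μM × 38306 = 2402 μM = 2.40 mM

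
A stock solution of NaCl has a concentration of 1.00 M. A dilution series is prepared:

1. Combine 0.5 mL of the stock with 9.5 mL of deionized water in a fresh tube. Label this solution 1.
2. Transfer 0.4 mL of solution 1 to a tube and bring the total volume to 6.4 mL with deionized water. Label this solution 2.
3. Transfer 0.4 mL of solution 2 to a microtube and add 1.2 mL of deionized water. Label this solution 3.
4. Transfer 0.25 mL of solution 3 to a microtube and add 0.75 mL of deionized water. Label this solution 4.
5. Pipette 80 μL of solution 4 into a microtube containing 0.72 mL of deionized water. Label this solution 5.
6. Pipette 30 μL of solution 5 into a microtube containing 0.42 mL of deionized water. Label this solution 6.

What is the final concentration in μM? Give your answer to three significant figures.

Step 1: 0.5 mL + 9.5 mL = 10 mL total → factor 10/0.5 = 20
Step 2: 0.4 mL brought to 6.4 mL → factor 6.4/0.4 = 16
Step 3: 0.4 mL + 1.2 mL = 1.6 mL total → factor 1.6/0.4 = 4
Step 4: 0.25 mL + 0.75 mL = 1 mL total → factor 1/0.25 = 4
Step 5: 80 μL + 0.72 mL = 800 μL total → factor 800/80 = 10
Step 6: 30 μL + 0.42 mL = 450 μL total → factor 450/30 = 15
Overall dilution factor = 20 × 16 × 4 × 4 × 10 × 15 = 7.68 × 10^5
Final = 1.00 M / 7.68 × 10^5 = 1.302 × 10^-6 M = 1.30 μM

1.30 μM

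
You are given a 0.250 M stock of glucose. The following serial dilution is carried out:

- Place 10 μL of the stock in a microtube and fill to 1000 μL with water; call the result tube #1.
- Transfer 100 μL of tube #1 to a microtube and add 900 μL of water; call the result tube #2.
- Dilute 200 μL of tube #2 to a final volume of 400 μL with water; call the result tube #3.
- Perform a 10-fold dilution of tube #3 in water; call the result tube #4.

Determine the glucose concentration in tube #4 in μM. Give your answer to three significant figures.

Step 1: 10 μL brought to 1000 μL → factor 1000/10 = 100
Step 2: 100 μL + 900 μL = 1000 μL total → factor 1000/100 = 10
Step 3: 200 μL brought to 400 μL → factor 400/200 = 2
Step 4: 10-fold → factor 10
Overall dilution factor = 100 × 10 × 2 × 10 = 20000
Final = 0.250 M / 20000 = 1.250 × 10^-5 M = 12.5 μM

12.5 μM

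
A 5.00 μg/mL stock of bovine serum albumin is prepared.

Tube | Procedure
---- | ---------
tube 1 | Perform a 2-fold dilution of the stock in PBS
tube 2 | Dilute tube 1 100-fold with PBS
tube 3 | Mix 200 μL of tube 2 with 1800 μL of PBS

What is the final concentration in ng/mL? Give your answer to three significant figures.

2.50 ng/mL

Step 1: 2-fold → factor 2
Step 2: 100-fold → factor 100
Step 3: 200 μL + 1800 μL = 2000 μL total → factor 2000/200 = 10
Overall dilution factor = 2 × 100 × 10 = 2000
Final = 5.00 μg/mL / 2000 = 0.002500 μg/mL = 2.50 ng/mL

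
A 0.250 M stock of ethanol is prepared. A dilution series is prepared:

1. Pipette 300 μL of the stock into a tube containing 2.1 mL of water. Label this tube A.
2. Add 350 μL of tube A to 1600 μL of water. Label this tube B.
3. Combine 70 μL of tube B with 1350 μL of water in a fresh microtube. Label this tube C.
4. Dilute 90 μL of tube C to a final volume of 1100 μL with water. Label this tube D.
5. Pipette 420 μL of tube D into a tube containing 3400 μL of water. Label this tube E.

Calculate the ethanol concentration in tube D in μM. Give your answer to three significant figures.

Step 1: 300 μL + 2.1 mL = 2400 μL total → factor 2400/300 = 8
Step 2: 350 μL + 1600 μL = 1950 μL total → factor 1950/350 = 5.5714
Step 3: 70 μL + 1350 μL = 1420 μL total → factor 1420/70 = 20.286
Step 4: 90 μL brought to 1100 μL → factor 1100/90 = 12.222
Dilution factor through tube D = 8 × 5.5714 × 20.286 × 12.222 = 11051
[tube D] = 0.250 M / 11051 = 2.262 × 10^-5 M = 22.6 μM

22.6 μM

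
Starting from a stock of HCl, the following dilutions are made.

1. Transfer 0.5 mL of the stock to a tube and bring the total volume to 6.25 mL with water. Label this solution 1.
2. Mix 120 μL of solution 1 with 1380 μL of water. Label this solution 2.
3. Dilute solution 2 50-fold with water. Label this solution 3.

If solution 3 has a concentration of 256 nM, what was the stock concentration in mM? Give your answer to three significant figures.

2.00 mM

Step 1: 0.5 mL brought to 6.25 mL → factor 6.25/0.5 = 12.5
Step 2: 120 μL + 1380 μL = 1500 μL total → factor 1500/120 = 12.5
Step 3: 50-fold → factor 50
Overall dilution factor = 12.5 × 12.5 × 50 = 7812.5
Stock = 256 nM × 7812.5 = 2.000 × 10^6 nM = 2.00 mM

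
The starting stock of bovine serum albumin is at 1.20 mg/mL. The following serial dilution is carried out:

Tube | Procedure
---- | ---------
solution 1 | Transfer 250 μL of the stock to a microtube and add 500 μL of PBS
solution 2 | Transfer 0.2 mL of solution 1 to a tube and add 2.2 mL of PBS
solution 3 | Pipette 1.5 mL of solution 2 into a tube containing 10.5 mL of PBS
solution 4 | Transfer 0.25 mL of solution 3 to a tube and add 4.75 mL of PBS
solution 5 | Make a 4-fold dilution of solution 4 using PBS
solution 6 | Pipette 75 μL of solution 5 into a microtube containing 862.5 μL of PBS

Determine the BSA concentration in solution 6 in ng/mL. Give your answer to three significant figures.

Step 1: 250 μL + 500 μL = 750 μL total → factor 750/250 = 3
Step 2: 0.2 mL + 2.2 mL = 2.4 mL total → factor 2.4/0.2 = 12
Step 3: 1.5 mL + 10.5 mL = 12 mL total → factor 12/1.5 = 8
Step 4: 0.25 mL + 4.75 mL = 5 mL total → factor 5/0.25 = 20
Step 5: 4-fold → factor 4
Step 6: 75 μL + 862.5 μL = 937.5 μL total → factor 937.5/75 = 12.5
Overall dilution factor = 3 × 12 × 8 × 20 × 4 × 12.5 = 2.88 × 10^5
Final = 1.20 mg/mL / 2.88 × 10^5 = 4.167 × 10^-6 mg/mL = 4.17 ng/mL

4.17 ng/mL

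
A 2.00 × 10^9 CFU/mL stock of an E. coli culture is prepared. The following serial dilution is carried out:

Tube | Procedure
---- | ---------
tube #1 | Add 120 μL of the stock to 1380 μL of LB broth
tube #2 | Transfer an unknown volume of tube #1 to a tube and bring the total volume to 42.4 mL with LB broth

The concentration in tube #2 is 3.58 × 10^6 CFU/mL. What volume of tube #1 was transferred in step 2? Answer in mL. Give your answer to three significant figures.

0.949 mL

Step 1: 120 μL + 1380 μL = 1500 μL total → factor 1500/120 = 12.5
Step 2: v brought to 42.4 mL → factor = 42.4 mL/v
Product of known-step factors = 12.5
Overall factor = 2.00 × 10^9 CFU/mL / (3.58 × 10^6 CFU/mL) = 558.66
Step-2 factor = 558.66 / 12.5 = 44.693
v = 42.4 mL / 44.693 = 0.949 mL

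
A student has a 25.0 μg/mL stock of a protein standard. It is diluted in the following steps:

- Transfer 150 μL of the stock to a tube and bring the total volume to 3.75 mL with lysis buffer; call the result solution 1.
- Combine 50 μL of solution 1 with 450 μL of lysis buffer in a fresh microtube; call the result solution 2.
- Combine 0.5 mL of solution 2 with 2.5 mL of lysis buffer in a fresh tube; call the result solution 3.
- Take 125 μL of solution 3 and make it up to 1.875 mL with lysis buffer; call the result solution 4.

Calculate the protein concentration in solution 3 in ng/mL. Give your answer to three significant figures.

16.7 ng/mL

Step 1: 150 μL brought to 3.75 mL → factor 3750/150 = 25
Step 2: 50 μL + 450 μL = 500 μL total → factor 500/50 = 10
Step 3: 0.5 mL + 2.5 mL = 3 mL total → factor 3/0.5 = 6
Dilution factor through solution 3 = 25 × 10 × 6 = 1500
[solution 3] = 25.0 μg/mL / 1500 = 0.01667 μg/mL = 16.7 ng/mL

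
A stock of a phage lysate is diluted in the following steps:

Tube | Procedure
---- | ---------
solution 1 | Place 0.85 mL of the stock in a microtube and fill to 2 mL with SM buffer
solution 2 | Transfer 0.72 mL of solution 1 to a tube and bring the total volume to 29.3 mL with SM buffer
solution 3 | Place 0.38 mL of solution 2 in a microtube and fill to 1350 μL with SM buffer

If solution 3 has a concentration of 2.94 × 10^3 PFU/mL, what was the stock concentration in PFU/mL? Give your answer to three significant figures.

Step 1: 0.85 mL brought to 2 mL → factor 2/0.85 = 2.3529
Step 2: 0.72 mL brought to 29.3 mL → factor 29.3/0.72 = 40.694
Step 3: 0.38 mL brought to 1350 μL → factor 1.35/0.38 = 3.5526
Overall dilution factor = 2.3529 × 40.694 × 3.5526 = 340.17
Stock = 2.94 × 10^3 PFU/mL × 340.17 = 1.00 × 10^6 PFU/mL

1.00 × 10^6 PFU/mL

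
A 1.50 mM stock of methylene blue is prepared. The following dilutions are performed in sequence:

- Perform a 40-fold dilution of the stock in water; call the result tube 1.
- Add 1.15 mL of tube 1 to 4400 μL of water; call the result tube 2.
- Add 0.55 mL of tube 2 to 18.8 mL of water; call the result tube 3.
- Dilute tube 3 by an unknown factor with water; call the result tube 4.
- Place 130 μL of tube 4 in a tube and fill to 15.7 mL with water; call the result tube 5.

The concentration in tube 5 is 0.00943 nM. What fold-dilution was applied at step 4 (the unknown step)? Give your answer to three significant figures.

Step 1: 40-fold → factor 40
Step 2: 1.15 mL + 4400 μL = 5.55 mL total → factor 5.55/1.15 = 4.8261
Step 3: 0.55 mL + 18.8 mL = 19.35 mL total → factor 19.35/0.55 = 35.182
Step 4: unknown factor x
Step 5: 130 μL brought to 15.7 mL → factor 15700/130 = 120.77
Product of known-step factors = 8.2022 × 10^5
Overall factor = 1.50 mM / (0.00943 nM) = 1.5907 × 10^8
x = 1.5907 × 10^8 / 8.2022 × 10^5 = 194

194-fold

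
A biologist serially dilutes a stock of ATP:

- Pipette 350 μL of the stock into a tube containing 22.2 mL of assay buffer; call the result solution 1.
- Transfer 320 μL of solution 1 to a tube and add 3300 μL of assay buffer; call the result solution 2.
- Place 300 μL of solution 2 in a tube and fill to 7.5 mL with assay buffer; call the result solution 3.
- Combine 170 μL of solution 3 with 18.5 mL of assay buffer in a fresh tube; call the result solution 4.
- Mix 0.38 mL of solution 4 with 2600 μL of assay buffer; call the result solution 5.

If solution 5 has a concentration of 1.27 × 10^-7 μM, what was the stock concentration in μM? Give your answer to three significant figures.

1.99 μM

Step 1: 350 μL + 22.2 mL = 22550 μL total → factor 22550/350 = 64.429
Step 2: 320 μL + 3300 μL = 3620 μL total → factor 3620/320 = 11.312
Step 3: 300 μL brought to 7.5 mL → factor 7500/300 = 25
Step 4: 170 μL + 18.5 mL = 18670 μL total → factor 18670/170 = 109.82
Step 5: 0.38 mL + 2600 μL = 2.98 mL total → factor 2.98/0.38 = 7.8421
Overall dilution factor = 64.429 × 11.312 × 25 × 109.82 × 7.8421 = 1.5693 × 10^7
Stock = 1.27 × 10^-7 μM × 1.5693 × 10^7 = 1.99 μM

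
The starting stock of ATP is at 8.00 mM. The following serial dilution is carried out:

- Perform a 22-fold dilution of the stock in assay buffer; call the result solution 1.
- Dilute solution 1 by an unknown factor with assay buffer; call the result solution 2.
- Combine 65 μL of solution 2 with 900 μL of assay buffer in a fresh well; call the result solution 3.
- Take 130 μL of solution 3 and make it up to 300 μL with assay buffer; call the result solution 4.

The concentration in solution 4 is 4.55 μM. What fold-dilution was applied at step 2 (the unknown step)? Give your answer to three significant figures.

Step 1: 22-fold → factor 22
Step 2: unknown factor x
Step 3: 65 μL + 900 μL = 965 μL total → factor 965/65 = 14.846
Step 4: 130 μL brought to 300 μL → factor 300/130 = 2.3077
Product of known-step factors = 753.73
Overall factor = 8.00 mM / (4.55 μM) = 1758.2
x = 1758.2 / 753.73 = 2.33

2.33-fold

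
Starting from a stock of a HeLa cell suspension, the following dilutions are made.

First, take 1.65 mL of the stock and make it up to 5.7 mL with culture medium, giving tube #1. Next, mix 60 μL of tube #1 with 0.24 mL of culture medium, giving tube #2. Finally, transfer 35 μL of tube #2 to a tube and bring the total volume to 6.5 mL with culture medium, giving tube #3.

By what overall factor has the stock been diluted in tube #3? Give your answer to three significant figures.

Step 1: 1.65 mL brought to 5.7 mL → factor 5.7/1.65 = 3.4545
Step 2: 60 μL + 0.24 mL = 300 μL total → factor 300/60 = 5
Step 3: 35 μL brought to 6.5 mL → factor 6500/35 = 185.71
Overall dilution factor = 3.4545 × 5 × 185.71 = 3207.8

3.21 × 10^3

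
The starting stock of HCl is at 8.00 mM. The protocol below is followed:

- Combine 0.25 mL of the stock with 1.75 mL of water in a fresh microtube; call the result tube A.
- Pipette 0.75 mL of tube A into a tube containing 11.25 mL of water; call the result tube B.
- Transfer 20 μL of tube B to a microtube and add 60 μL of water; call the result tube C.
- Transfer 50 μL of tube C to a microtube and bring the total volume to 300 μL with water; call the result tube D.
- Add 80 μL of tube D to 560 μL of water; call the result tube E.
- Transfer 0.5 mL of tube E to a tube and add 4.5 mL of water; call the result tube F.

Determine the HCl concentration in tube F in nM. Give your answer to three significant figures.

Step 1: 0.25 mL + 1.75 mL = 2 mL total → factor 2/0.25 = 8
Step 2: 0.75 mL + 11.25 mL = 12 mL total → factor 12/0.75 = 16
Step 3: 20 μL + 60 μL = 80 μL total → factor 80/20 = 4
Step 4: 50 μL brought to 300 μL → factor 300/50 = 6
Step 5: 80 μL + 560 μL = 640 μL total → factor 640/80 = 8
Step 6: 0.5 mL + 4.5 mL = 5 mL total → factor 5/0.5 = 10
Overall dilution factor = 8 × 16 × 4 × 6 × 8 × 10 = 2.4576 × 10^5
Final = 8.00 mM / 2.4576 × 10^5 = 3.255 × 10^-5 mM = 32.6 nM

32.6 nM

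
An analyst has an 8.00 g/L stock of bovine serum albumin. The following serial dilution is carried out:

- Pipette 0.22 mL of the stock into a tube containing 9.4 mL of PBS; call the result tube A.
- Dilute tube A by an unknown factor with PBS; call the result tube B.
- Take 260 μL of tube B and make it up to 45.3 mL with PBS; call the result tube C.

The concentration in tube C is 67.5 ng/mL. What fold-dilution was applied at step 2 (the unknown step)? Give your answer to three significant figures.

Step 1: 0.22 mL + 9.4 mL = 9.62 mL total → factor 9.62/0.22 = 43.727
Step 2: unknown factor x
Step 3: 260 μL brought to 45.3 mL → factor 45300/260 = 174.23
Product of known-step factors = 7618.6
Overall factor = 8.00 g/L / (67.5 ng/mL) = 1.1852 × 10^5
x = 1.1852 × 10^5 / 7618.6 = 15.6

15.6-fold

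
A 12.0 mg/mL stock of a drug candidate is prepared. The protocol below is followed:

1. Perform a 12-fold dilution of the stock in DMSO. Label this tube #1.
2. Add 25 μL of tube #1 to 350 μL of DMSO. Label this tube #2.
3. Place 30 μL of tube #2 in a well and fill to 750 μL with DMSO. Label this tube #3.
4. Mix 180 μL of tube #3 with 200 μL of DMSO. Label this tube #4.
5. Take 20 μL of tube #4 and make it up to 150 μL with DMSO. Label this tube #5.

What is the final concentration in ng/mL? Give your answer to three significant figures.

168 ng/mL

Step 1: 12-fold → factor 12
Step 2: 25 μL + 350 μL = 375 μL total → factor 375/25 = 15
Step 3: 30 μL brought to 750 μL → factor 750/30 = 25
Step 4: 180 μL + 200 μL = 380 μL total → factor 380/180 = 2.1111
Step 5: 20 μL brought to 150 μL → factor 150/20 = 7.5
Overall dilution factor = 12 × 15 × 25 × 2.1111 × 7.5 = 71250
Final = 12.0 mg/mL / 71250 = 0.0001684 mg/mL = 168 ng/mL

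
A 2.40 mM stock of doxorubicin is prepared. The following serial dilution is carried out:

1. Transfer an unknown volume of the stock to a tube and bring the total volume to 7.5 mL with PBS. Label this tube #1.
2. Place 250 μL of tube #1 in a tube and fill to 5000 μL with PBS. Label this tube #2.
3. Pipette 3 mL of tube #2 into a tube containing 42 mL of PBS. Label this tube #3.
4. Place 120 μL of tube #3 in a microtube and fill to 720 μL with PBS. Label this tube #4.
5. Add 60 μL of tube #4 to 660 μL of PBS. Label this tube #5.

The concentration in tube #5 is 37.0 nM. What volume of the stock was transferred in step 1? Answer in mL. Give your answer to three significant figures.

Step 1: v brought to 7.5 mL → factor = 7.5 mL/v
Step 2: 250 μL brought to 5000 μL → factor 5000/250 = 20
Step 3: 3 mL + 42 mL = 45 mL total → factor 45/3 = 15
Step 4: 120 μL brought to 720 μL → factor 720/120 = 6
Step 5: 60 μL + 660 μL = 720 μL total → factor 720/60 = 12
Product of known-step factors = 21600
Overall factor = 2.40 mM / (37.0 nM) = 64865
Step-1 factor = 64865 / 21600 = 3.003
v = 7.5 mL / 3.003 = 2.50 mL

2.50 mL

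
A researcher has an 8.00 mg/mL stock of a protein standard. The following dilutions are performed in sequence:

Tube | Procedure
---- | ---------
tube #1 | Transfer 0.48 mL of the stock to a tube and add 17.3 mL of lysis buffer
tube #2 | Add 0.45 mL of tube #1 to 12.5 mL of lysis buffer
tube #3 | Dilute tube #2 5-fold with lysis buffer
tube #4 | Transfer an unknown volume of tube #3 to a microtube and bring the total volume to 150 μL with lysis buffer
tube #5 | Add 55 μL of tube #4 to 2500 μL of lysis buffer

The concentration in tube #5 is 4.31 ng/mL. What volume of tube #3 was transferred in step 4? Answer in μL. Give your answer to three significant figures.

Step 1: 0.48 mL + 17.3 mL = 17.78 mL total → factor 17.78/0.48 = 37.042
Step 2: 0.45 mL + 12.5 mL = 12.95 mL total → factor 12.95/0.45 = 28.778
Step 3: 5-fold → factor 5
Step 4: v brought to 150 μL → factor = 150 μL/v
Step 5: 55 μL + 2500 μL = 2555 μL total → factor 2555/55 = 46.455
Product of known-step factors = 2.476 × 10^5
Overall factor = 8.00 mg/mL / (4.31 ng/mL) = 1.8561 × 10^6
Step-4 factor = 1.8561 × 10^6 / 2.476 × 10^5 = 7.4966
v = 150 μL / 7.4966 = 20.0 μL

20.0 μL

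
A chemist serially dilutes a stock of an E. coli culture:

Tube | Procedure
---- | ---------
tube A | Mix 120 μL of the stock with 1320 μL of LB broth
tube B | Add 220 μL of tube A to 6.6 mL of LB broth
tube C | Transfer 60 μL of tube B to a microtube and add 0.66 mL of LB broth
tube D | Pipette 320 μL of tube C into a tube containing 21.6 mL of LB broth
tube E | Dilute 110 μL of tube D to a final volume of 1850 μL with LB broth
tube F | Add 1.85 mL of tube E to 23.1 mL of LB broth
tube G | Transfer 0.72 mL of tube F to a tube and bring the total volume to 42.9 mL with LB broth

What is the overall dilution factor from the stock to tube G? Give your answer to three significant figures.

4.13 × 10^9

Step 1: 120 μL + 1320 μL = 1440 μL total → factor 1440/120 = 12
Step 2: 220 μL + 6.6 mL = 6820 μL total → factor 6820/220 = 31
Step 3: 60 μL + 0.66 mL = 720 μL total → factor 720/60 = 12
Step 4: 320 μL + 21.6 mL = 21920 μL total → factor 21920/320 = 68.5
Step 5: 110 μL brought to 1850 μL → factor 1850/110 = 16.818
Step 6: 1.85 mL + 23.1 mL = 24.95 mL total → factor 24.95/1.85 = 13.486
Step 7: 0.72 mL brought to 42.9 mL → factor 42.9/0.72 = 59.583
Overall dilution factor = 12 × 31 × 12 × 68.5 × 16.818 × 13.486 × 59.583 = 4.1325 × 10^9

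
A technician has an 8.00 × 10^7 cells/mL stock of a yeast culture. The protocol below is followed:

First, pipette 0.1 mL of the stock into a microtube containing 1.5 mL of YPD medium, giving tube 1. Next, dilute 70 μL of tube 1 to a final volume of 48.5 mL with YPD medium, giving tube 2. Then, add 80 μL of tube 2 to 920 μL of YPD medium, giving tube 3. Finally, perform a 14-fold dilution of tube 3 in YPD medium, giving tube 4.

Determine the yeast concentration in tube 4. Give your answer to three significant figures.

41.2 cells/mL

Step 1: 0.1 mL + 1.5 mL = 1.6 mL total → factor 1.6/0.1 = 16
Step 2: 70 μL brought to 48.5 mL → factor 48500/70 = 692.86
Step 3: 80 μL + 920 μL = 1000 μL total → factor 1000/80 = 12.5
Step 4: 14-fold → factor 14
Overall dilution factor = 16 × 692.86 × 12.5 × 14 = 1.94 × 10^6
Final = 8.00 × 10^7 cells/mL / 1.94 × 10^6 = 41.2 cells/mL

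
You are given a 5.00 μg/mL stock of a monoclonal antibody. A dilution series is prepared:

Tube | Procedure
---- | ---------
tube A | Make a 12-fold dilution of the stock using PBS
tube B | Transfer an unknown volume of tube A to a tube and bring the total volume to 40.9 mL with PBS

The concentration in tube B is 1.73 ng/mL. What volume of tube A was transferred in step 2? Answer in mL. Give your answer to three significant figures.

0.170 mL

Step 1: 12-fold → factor 12
Step 2: v brought to 40.9 mL → factor = 40.9 mL/v
Product of known-step factors = 12
Overall factor = 5.00 μg/mL / (1.73 ng/mL) = 2890.2
Step-2 factor = 2890.2 / 12 = 240.85
v = 40.9 mL / 240.85 = 0.170 mL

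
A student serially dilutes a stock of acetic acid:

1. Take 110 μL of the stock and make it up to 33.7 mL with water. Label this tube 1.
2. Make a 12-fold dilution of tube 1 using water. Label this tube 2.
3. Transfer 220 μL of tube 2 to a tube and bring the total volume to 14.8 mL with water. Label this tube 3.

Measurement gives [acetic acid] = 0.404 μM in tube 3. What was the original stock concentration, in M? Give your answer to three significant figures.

Step 1: 110 μL brought to 33.7 mL → factor 33700/110 = 306.36
Step 2: 12-fold → factor 12
Step 3: 220 μL brought to 14.8 mL → factor 14800/220 = 67.273
Overall dilution factor = 306.36 × 12 × 67.273 = 2.4732 × 10^5
Stock = 0.404 μM × 2.4732 × 10^5 = 9.992 × 10^4 μM = 0.0999 M

0.0999 M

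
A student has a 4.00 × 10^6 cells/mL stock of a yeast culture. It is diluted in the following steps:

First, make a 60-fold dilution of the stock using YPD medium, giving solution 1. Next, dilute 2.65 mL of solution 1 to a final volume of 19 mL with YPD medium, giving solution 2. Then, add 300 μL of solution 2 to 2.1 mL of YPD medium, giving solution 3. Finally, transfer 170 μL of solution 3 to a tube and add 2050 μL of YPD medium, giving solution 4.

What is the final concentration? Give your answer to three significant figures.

89.0 cells/mL

Step 1: 60-fold → factor 60
Step 2: 2.65 mL brought to 19 mL → factor 19/2.65 = 7.1698
Step 3: 300 μL + 2.1 mL = 2400 μL total → factor 2400/300 = 8
Step 4: 170 μL + 2050 μL = 2220 μL total → factor 2220/170 = 13.059
Overall dilution factor = 60 × 7.1698 × 8 × 13.059 = 44942
Final = 4.00 × 10^6 cells/mL / 44942 = 89.0 cells/mL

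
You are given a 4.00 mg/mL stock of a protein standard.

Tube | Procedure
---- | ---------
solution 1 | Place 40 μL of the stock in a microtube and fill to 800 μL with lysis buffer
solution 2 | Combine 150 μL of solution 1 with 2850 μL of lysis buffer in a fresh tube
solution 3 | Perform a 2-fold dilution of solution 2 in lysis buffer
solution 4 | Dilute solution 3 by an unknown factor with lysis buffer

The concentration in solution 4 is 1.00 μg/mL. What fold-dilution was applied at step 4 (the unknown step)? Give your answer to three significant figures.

Step 1: 40 μL brought to 800 μL → factor 800/40 = 20
Step 2: 150 μL + 2850 μL = 3000 μL total → factor 3000/150 = 20
Step 3: 2-fold → factor 2
Step 4: unknown factor x
Product of known-step factors = 800
Overall factor = 4.00 mg/mL / (1.00 μg/mL) = 4000
x = 4000 / 800 = 5.00

5.00-fold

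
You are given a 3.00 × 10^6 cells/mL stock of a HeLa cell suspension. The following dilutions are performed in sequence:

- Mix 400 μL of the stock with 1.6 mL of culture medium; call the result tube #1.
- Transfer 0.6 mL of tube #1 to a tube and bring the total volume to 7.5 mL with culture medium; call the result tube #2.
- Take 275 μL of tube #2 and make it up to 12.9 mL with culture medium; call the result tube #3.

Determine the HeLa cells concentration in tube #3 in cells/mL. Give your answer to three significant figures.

Step 1: 400 μL + 1.6 mL = 2000 μL total → factor 2000/400 = 5
Step 2: 0.6 mL brought to 7.5 mL → factor 7.5/0.6 = 12.5
Step 3: 275 μL brought to 12.9 mL → factor 12900/275 = 46.909
Overall dilution factor = 5 × 12.5 × 46.909 = 2931.8
Final = 3.00 × 10^6 cells/mL / 2931.8 = 1.02 × 10^3 cells/mL

1.02 × 10^3 cells/mL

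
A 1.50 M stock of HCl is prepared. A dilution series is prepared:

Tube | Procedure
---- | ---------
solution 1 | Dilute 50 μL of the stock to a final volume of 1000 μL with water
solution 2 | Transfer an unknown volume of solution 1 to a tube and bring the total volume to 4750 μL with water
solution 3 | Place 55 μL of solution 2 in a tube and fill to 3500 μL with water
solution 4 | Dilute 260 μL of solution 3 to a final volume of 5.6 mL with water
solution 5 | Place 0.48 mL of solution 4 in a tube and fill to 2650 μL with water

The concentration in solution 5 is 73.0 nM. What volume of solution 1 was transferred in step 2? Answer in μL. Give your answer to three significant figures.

Step 1: 50 μL brought to 1000 μL → factor 1000/50 = 20
Step 2: v brought to 4750 μL → factor = 4750 μL/v
Step 3: 55 μL brought to 3500 μL → factor 3500/55 = 63.636
Step 4: 260 μL brought to 5.6 mL → factor 5600/260 = 21.538
Step 5: 0.48 mL brought to 2650 μL → factor 2.65/0.48 = 5.5208
Product of known-step factors = 1.5134 × 10^5
Overall factor = 1.50 M / (73.0 nM) = 2.0548 × 10^7
Step-2 factor = 2.0548 × 10^7 / 1.5134 × 10^5 = 135.77
v = 4750 μL / 135.77 = 35.0 μL

35.0 μL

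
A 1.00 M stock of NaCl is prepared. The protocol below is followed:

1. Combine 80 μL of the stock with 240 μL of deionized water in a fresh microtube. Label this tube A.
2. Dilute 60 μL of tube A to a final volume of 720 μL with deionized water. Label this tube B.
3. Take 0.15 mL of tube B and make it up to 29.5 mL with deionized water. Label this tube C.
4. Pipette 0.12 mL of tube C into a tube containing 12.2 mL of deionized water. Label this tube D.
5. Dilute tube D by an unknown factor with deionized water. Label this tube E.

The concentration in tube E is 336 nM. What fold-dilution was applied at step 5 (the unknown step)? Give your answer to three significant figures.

Step 1: 80 μL + 240 μL = 320 μL total → factor 320/80 = 4
Step 2: 60 μL brought to 720 μL → factor 720/60 = 12
Step 3: 0.15 mL brought to 29.5 mL → factor 29.5/0.15 = 196.67
Step 4: 0.12 mL + 12.2 mL = 12.32 mL total → factor 12.32/0.12 = 102.67
Step 5: unknown factor x
Product of known-step factors = 9.6917 × 10^5
Overall factor = 1.00 M / (336 nM) = 2.9762 × 10^6
x = 2.9762 × 10^6 / 9.6917 × 10^5 = 3.07

3.07-fold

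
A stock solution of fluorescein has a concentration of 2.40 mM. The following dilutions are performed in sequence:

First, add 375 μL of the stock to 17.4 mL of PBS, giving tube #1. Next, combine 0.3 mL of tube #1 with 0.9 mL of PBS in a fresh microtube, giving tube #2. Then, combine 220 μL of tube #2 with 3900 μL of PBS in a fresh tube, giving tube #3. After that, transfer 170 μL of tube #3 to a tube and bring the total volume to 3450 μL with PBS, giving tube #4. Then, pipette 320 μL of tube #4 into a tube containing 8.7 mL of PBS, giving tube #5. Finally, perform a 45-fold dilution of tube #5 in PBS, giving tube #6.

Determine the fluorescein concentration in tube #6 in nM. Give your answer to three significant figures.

0.0263 nM

Step 1: 375 μL + 17.4 mL = 17775 μL total → factor 17775/375 = 47.4
Step 2: 0.3 mL + 0.9 mL = 1.2 mL total → factor 1.2/0.3 = 4
Step 3: 220 μL + 3900 μL = 4120 μL total → factor 4120/220 = 18.727
Step 4: 170 μL brought to 3450 μL → factor 3450/170 = 20.294
Step 5: 320 μL + 8.7 mL = 9020 μL total → factor 9020/320 = 28.188
Step 6: 45-fold → factor 45
Overall dilution factor = 47.4 × 4 × 18.727 × 20.294 × 28.188 × 45 = 9.1401 × 10^7
Final = 2.40 mM / 9.1401 × 10^7 = 2.626 × 10^-8 mM = 0.0263 nM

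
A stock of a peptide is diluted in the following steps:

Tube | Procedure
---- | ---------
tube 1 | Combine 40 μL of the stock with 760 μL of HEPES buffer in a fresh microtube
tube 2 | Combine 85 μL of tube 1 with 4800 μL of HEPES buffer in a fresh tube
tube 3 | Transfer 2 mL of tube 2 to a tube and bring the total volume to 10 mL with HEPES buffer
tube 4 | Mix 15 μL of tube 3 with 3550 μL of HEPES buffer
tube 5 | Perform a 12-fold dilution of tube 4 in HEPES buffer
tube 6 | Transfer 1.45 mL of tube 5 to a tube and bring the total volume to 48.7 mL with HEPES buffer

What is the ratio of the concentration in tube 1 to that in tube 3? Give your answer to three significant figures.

287

Step 1: 40 μL + 760 μL = 800 μL total → factor 800/40 = 20
Step 2: 85 μL + 4800 μL = 4885 μL total → factor 4885/85 = 57.471
Step 3: 2 mL brought to 10 mL → factor 10/2 = 5
Dilution factor to tube 1 = 20; to tube 3 = 5747.1
[tube 1]/[tube 3] = (factor to tube 3)/(factor to tube 1) = 5747.1/20 = 287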